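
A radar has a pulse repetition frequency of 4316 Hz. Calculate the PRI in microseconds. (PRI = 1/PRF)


PRI = 1/4316 = 0.000231696 s = 231.7 us

231.7 us


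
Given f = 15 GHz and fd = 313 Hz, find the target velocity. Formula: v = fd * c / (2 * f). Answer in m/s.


v = 313 * 3e8 / (2 * 15000000000.0) = 3.1 m/s

3.1 m/s


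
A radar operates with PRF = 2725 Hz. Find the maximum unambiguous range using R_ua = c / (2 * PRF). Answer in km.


R_ua = 3e8 / (2 * 2725) = 55045.9 m = 55.0 km

55.0 km


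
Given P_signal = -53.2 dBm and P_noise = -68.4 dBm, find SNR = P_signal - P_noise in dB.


SNR = -53.2 - (-68.4) = 15.2 dB

15.2 dB


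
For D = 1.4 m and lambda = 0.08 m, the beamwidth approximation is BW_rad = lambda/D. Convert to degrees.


BW_rad = 0.08 / 1.4 = 0.057143
BW_deg = 3.27 degrees

3.27 degrees


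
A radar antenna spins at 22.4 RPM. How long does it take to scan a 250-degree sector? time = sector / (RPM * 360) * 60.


t = 250 / (22.4 * 360) * 60 = 1.86 s

1.86 s


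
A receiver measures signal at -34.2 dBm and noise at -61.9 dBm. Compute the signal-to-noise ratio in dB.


SNR = -34.2 - (-61.9) = 27.7 dB

27.7 dB


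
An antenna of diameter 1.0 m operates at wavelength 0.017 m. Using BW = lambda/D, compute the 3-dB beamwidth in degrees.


BW_rad = 0.017 / 1.0 = 0.017
BW_deg = 0.97 degrees

0.97 degrees


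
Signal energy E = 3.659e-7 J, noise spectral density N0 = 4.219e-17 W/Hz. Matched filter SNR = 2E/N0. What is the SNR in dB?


SNR_lin = 2 * 3.659e-7 / 4.219e-17 = 1.735e10
SNR_dB = 10*log10(1.735e10) = 102.4 dB

102.4 dB


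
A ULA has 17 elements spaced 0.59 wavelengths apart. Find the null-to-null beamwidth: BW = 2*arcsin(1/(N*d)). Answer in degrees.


1/(N*d) = 1/(17*0.59) = 0.099701
BW = 2*arcsin(0.099701) = 11.4 degrees

11.4 degrees


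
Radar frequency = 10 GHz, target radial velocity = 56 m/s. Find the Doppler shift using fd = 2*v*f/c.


fd = 2 * 56 * 10000000000.0 / 3e8 = 3733.3 Hz

3733.3 Hz


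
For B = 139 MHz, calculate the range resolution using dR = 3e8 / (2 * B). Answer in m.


dR = 3e8 / (2 * 139000000.0) = 1.08 m

1.08 m


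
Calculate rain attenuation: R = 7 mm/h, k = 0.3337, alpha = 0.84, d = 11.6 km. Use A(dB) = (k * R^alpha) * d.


gamma = 0.3337 * 7^0.84 = 1.710955 dB/km
A = 1.710955 * 11.6 = 19.85 dB

19.85 dB


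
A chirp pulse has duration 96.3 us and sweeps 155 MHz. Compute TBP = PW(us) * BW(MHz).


TBP = 96.3 * 155 = 14926.5

14926.5


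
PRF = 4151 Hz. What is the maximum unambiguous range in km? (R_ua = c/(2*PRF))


R_ua = 3e8 / (2 * 4151) = 36135.9 m = 36.1 km

36.1 km


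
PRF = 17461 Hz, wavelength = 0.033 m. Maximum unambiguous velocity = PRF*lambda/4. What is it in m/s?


V_ua = 17461 * 0.033 / 4 = 144.1 m/s

144.1 m/s


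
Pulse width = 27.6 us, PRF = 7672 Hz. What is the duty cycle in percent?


DC = 27.6e-6 * 7672 * 100 = 21.17%

21.17%


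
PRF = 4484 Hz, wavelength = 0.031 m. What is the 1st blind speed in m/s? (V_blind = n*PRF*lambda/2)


V_blind = 1 * 4484 * 0.031 / 2 = 69.5 m/s

69.5 m/s


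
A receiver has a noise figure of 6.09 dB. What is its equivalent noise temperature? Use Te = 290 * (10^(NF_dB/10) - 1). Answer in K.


NF_lin = 10^(6.09/10) = 4.064433
Te = 290 * (4.064433 - 1) = 888.7 K

888.7 K


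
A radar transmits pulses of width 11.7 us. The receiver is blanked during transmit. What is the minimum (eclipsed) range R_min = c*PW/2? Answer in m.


R_min = 3e8 * 11.7e-6 / 2 = 1755.0 m

1755.0 m


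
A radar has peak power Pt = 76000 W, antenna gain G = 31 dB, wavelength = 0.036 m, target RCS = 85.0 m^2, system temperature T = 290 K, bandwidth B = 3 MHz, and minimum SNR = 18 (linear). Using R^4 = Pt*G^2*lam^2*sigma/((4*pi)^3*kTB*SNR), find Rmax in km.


G_lin = 10^(31/10) = 1258.925412
R^4 = 76000 * 1258.925412^2 * 0.036^2 * 85.0 / ((4*pi)^3 * 1.38e-23 * 290 * 3000000.0 * 18)
R^4 = 3.09412e19 m^4
R_max = (3.09412e19)^(1/4) = 74582.0 m = 74.6 km

74.6 km


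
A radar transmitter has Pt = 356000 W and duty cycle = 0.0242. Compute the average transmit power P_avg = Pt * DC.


P_avg = 356000 * 0.0242 = 8615.2 W

8615.2 W


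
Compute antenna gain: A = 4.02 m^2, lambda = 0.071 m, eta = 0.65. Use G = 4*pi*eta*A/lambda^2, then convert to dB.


G_linear = 4*pi*0.65*4.02/0.071^2 = 6513.77
G_dB = 10*log10(6513.77) = 38.1 dB

38.1 dB


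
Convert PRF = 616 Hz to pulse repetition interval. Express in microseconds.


PRI = 1/616 = 0.0016233766 s = 1623.4 us

1623.4 us


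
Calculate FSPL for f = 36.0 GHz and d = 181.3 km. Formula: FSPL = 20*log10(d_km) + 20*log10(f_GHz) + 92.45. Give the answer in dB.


20*log10(181.3) = 45.17
20*log10(36.0) = 31.13
FSPL = 168.7 dB

168.7 dB


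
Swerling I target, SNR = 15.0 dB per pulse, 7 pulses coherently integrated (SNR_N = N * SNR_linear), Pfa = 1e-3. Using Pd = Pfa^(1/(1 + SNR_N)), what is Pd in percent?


SNR_lin = 10^(15.0/10) = 31.62278
SNR_N = 7 * 31.62278 = 221.35946
1/(1 + SNR_N) = 1/222.35946 = 0.0044972
Pd = (1e-3)^0.0044972 = 0.96941
Pd = 96.9%

96.9%


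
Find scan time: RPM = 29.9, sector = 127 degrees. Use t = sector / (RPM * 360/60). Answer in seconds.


t = 127 / (29.9 * 360) * 60 = 0.71 s

0.71 s


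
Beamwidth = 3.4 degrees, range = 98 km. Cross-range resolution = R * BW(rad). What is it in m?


BW_rad = 0.059341195
CR = 98000 * 0.059341195 = 5815.4 m

5815.4 m


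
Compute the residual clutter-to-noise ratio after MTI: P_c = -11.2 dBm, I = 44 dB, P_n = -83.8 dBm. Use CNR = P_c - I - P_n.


CNR = -11.2 - 44 - (-83.8) = 28.6 dB

28.6 dB


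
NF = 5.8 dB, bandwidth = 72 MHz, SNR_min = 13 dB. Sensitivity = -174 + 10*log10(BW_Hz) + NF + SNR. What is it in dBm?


10*log10(72000000.0) = 78.57
S = -174 + 78.57 + 5.8 + 13 = -76.6 dBm

-76.6 dBm


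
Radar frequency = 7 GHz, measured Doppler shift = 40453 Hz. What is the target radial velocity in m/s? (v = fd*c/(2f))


v = 40453 * 3e8 / (2 * 7000000000.0) = 866.9 m/s

866.9 m/s


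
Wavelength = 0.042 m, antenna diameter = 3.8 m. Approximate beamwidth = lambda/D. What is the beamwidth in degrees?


BW_rad = 0.042 / 3.8 = 0.011053
BW_deg = 0.63 degrees

0.63 degrees


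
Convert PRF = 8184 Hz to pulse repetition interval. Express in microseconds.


PRI = 1/8184 = 0.0001221896 s = 122.2 us

122.2 us


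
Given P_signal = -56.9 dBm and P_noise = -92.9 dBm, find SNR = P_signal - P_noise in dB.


SNR = -56.9 - (-92.9) = 36.0 dB

36.0 dB


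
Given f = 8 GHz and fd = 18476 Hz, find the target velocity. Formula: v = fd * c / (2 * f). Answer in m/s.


v = 18476 * 3e8 / (2 * 8000000000.0) = 346.4 m/s

346.4 m/s


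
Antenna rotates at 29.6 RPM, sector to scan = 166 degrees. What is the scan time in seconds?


t = 166 / (29.6 * 360) * 60 = 0.93 s

0.93 s


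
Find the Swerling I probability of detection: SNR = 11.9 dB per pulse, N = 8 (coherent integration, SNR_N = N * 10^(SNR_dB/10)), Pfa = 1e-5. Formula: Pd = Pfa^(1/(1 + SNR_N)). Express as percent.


SNR_lin = 10^(11.9/10) = 15.48817
SNR_N = 8 * 15.48817 = 123.90536
1/(1 + SNR_N) = 1/124.90536 = 0.0080061
Pd = (1e-5)^0.0080061 = 0.91195
Pd = 91.2%

91.2%


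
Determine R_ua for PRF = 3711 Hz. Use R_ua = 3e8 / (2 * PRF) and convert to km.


R_ua = 3e8 / (2 * 3711) = 40420.4 m = 40.4 km

40.4 km


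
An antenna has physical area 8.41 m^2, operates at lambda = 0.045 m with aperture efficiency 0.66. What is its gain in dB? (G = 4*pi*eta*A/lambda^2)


G_linear = 4*pi*0.66*8.41/0.045^2 = 34444.89
G_dB = 10*log10(34444.89) = 45.4 dB

45.4 dB


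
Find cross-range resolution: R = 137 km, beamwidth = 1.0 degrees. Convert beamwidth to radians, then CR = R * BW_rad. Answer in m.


BW_rad = 0.017453293
CR = 137000 * 0.017453293 = 2391.1 m

2391.1 m


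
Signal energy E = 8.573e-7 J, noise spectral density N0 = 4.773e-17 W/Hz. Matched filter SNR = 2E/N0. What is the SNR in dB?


SNR_lin = 2 * 8.573e-7 / 4.773e-17 = 3.592e10
SNR_dB = 10*log10(3.592e10) = 105.6 dB

105.6 dB


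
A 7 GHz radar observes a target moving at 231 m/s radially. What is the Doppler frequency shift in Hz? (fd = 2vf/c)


fd = 2 * 231 * 7000000000.0 / 3e8 = 10780.0 Hz

10780.0 Hz


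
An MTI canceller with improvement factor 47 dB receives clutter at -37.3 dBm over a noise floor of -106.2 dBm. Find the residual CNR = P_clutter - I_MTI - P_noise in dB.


CNR = -37.3 - 47 - (-106.2) = 21.9 dB

21.9 dB


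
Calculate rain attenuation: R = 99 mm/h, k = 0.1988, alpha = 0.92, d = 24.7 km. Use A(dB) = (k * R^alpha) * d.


gamma = 0.1988 * 99^0.92 = 13.627016 dB/km
A = 13.627016 * 24.7 = 336.59 dB

336.59 dB


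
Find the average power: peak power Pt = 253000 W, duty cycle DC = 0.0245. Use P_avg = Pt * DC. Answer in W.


P_avg = 253000 * 0.0245 = 6198.5 W

6198.5 W


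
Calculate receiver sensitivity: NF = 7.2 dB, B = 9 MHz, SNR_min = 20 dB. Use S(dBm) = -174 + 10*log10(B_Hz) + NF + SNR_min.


10*log10(9000000.0) = 69.54
S = -174 + 69.54 + 7.2 + 20 = -77.3 dBm

-77.3 dBm


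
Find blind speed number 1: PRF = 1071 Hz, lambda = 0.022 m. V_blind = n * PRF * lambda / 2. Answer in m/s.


V_blind = 1 * 1071 * 0.022 / 2 = 11.8 m/s

11.8 m/s


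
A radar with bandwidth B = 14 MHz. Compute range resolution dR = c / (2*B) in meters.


dR = 3e8 / (2 * 14000000.0) = 10.71 m

10.71 m


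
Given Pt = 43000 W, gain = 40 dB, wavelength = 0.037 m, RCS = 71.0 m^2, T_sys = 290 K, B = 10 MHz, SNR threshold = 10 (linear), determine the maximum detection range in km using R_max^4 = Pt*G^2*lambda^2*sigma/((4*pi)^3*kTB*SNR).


G_lin = 10^(40/10) = 10000.0
R^4 = 43000 * 10000.0^2 * 0.037^2 * 71.0 / ((4*pi)^3 * 1.38e-23 * 290 * 10000000.0 * 10)
R^4 = 5.26288e20 m^4
R_max = (5.26288e20)^(1/4) = 151462.8 m = 151.5 km

151.5 km


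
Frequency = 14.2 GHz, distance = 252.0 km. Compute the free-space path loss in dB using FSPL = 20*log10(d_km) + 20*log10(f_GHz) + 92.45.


20*log10(252.0) = 48.03
20*log10(14.2) = 23.05
FSPL = 163.5 dB

163.5 dB


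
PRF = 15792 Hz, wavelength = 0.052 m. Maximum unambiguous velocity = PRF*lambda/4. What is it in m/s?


V_ua = 15792 * 0.052 / 4 = 205.3 m/s

205.3 m/s


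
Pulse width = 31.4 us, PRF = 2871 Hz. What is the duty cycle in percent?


DC = 31.4e-6 * 2871 * 100 = 9.01%

9.01%


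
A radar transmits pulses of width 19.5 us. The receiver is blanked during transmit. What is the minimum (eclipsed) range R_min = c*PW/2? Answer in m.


R_min = 3e8 * 19.5e-6 / 2 = 2925.0 m

2925.0 m


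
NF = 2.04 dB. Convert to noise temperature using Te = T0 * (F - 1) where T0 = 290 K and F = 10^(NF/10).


NF_lin = 10^(2.04/10) = 1.599558
Te = 290 * (1.599558 - 1) = 173.9 K

173.9 K


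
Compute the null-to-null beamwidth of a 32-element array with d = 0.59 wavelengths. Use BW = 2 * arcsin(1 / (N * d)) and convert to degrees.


1/(N*d) = 1/(32*0.59) = 0.052966
BW = 2*arcsin(0.052966) = 6.1 degrees

6.1 degrees


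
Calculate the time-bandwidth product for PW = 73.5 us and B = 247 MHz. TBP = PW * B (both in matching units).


TBP = 73.5 * 247 = 18154.5

18154.5


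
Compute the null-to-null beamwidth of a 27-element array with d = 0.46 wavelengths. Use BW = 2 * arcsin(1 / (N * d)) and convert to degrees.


1/(N*d) = 1/(27*0.46) = 0.080515
BW = 2*arcsin(0.080515) = 9.2 degrees

9.2 degrees


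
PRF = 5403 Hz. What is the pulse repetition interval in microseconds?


PRI = 1/5403 = 0.0001850824 s = 185.1 us

185.1 us


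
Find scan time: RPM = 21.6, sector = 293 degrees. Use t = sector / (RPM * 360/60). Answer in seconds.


t = 293 / (21.6 * 360) * 60 = 2.26 s

2.26 s


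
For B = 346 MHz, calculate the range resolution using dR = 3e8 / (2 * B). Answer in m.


dR = 3e8 / (2 * 346000000.0) = 0.43 m

0.43 m


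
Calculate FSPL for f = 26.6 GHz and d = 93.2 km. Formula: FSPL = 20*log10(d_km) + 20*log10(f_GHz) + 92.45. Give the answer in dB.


20*log10(93.2) = 39.39
20*log10(26.6) = 28.5
FSPL = 160.3 dB

160.3 dB


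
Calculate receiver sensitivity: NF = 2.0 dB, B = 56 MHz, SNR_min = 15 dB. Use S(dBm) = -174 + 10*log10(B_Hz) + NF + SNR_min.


10*log10(56000000.0) = 77.48
S = -174 + 77.48 + 2.0 + 15 = -79.5 dBm

-79.5 dBm


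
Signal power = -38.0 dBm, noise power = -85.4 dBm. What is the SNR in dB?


SNR = -38.0 - (-85.4) = 47.4 dB

47.4 dB


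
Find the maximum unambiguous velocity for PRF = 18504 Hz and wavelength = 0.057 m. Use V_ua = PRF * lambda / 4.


V_ua = 18504 * 0.057 / 4 = 263.7 m/s

263.7 m/s


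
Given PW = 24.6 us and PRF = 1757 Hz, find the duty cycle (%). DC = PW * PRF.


DC = 24.6e-6 * 1757 * 100 = 4.32%

4.32%


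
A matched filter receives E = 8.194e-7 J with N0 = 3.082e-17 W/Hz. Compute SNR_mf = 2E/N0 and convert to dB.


SNR_lin = 2 * 8.194e-7 / 3.082e-17 = 5.317e10
SNR_dB = 10*log10(5.317e10) = 107.3 dB

107.3 dB


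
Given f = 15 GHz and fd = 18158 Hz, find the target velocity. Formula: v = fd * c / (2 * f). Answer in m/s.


v = 18158 * 3e8 / (2 * 15000000000.0) = 181.6 m/s

181.6 m/s


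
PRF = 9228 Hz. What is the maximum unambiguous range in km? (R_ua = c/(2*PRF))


R_ua = 3e8 / (2 * 9228) = 16254.9 m = 16.3 km

16.3 km


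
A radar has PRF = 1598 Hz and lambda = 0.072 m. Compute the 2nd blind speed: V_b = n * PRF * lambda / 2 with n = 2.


V_blind = 2 * 1598 * 0.072 / 2 = 115.1 m/s

115.1 m/s


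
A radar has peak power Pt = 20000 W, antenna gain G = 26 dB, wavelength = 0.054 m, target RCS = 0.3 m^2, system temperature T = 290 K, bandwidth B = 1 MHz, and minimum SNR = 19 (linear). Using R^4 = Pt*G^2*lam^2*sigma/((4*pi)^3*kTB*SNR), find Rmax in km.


G_lin = 10^(26/10) = 398.107171
R^4 = 20000 * 398.107171^2 * 0.054^2 * 0.3 / ((4*pi)^3 * 1.38e-23 * 290 * 1000000.0 * 19)
R^4 = 1.83772e16 m^4
R_max = (1.83772e16)^(1/4) = 11643.1 m = 11.6 km

11.6 km


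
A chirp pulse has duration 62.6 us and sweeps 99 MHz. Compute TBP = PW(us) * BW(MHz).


TBP = 62.6 * 99 = 6197.4

6197.4


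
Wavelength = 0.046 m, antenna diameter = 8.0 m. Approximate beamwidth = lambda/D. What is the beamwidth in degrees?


BW_rad = 0.046 / 8.0 = 0.00575
BW_deg = 0.33 degrees

0.33 degrees


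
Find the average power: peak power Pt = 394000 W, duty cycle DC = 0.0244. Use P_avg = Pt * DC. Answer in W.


P_avg = 394000 * 0.0244 = 9613.6 W

9613.6 W


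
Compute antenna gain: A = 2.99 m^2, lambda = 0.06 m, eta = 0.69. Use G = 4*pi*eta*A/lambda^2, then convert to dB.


G_linear = 4*pi*0.69*2.99/0.06^2 = 7201.58
G_dB = 10*log10(7201.58) = 38.6 dB

38.6 dB


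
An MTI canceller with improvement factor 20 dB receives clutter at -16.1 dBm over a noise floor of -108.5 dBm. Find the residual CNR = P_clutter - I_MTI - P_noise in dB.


CNR = -16.1 - 20 - (-108.5) = 72.4 dB

72.4 dB


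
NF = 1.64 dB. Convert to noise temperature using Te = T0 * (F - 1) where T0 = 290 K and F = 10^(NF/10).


NF_lin = 10^(1.64/10) = 1.458814
Te = 290 * (1.458814 - 1) = 133.1 K

133.1 K


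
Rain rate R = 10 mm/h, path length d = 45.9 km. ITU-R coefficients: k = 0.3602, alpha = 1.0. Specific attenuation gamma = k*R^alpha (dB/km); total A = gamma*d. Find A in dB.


gamma = 0.3602 * 10^1.0 = 3.602 dB/km
A = 3.602 * 45.9 = 165.33 dB

165.33 dB


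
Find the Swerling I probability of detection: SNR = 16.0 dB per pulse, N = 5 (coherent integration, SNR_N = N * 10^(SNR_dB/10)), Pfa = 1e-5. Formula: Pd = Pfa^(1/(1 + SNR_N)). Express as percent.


SNR_lin = 10^(16.0/10) = 39.81072
SNR_N = 5 * 39.81072 = 199.0536
1/(1 + SNR_N) = 1/200.0536 = 0.0049987
Pd = (1e-5)^0.0049987 = 0.94408
Pd = 94.4%

94.4%


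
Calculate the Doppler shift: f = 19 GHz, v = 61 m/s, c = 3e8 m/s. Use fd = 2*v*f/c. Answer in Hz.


fd = 2 * 61 * 19000000000.0 / 3e8 = 7726.7 Hz

7726.7 Hz


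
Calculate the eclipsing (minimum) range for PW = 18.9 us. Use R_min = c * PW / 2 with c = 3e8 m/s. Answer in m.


R_min = 3e8 * 18.9e-6 / 2 = 2835.0 m

2835.0 m


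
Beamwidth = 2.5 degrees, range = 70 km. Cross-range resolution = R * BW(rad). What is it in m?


BW_rad = 0.043633231
CR = 70000 * 0.043633231 = 3054.3 m

3054.3 m


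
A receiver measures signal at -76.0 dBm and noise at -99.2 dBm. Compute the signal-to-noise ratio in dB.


SNR = -76.0 - (-99.2) = 23.2 dB

23.2 dB


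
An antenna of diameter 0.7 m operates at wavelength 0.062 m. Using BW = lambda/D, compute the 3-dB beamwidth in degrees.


BW_rad = 0.062 / 0.7 = 0.088571
BW_deg = 5.07 degrees

5.07 degrees


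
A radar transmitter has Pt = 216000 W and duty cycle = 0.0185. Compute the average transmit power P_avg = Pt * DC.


P_avg = 216000 * 0.0185 = 3996.0 W

3996.0 W


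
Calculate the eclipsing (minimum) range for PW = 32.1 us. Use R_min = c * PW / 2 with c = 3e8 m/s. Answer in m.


R_min = 3e8 * 32.1e-6 / 2 = 4815.0 m

4815.0 m


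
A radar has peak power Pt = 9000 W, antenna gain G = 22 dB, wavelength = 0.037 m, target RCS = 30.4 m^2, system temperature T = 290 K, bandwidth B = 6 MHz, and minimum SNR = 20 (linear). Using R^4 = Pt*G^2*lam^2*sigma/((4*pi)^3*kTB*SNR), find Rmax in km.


G_lin = 10^(22/10) = 158.489319
R^4 = 9000 * 158.489319^2 * 0.037^2 * 30.4 / ((4*pi)^3 * 1.38e-23 * 290 * 6000000.0 * 20)
R^4 = 9.8726e15 m^4
R_max = (9.8726e15)^(1/4) = 9968.0 m = 10.0 km

10.0 km


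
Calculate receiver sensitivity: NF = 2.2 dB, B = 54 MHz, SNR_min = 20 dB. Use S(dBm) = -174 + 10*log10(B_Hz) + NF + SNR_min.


10*log10(54000000.0) = 77.32
S = -174 + 77.32 + 2.2 + 20 = -74.5 dBm

-74.5 dBm


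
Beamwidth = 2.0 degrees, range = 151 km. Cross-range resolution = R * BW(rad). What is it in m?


BW_rad = 0.034906585
CR = 151000 * 0.034906585 = 5270.9 m

5270.9 m


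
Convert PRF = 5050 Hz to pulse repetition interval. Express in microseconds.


PRI = 1/5050 = 0.0001980198 s = 198.0 us

198.0 us


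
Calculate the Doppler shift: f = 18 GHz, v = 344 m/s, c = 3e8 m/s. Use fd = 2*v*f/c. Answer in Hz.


fd = 2 * 344 * 18000000000.0 / 3e8 = 41280.0 Hz

41280.0 Hz


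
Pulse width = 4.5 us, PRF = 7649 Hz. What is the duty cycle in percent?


DC = 4.5e-6 * 7649 * 100 = 3.44%

3.44%


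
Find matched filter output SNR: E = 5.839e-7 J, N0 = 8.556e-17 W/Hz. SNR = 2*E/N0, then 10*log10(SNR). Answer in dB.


SNR_lin = 2 * 5.839e-7 / 8.556e-17 = 1.365e10
SNR_dB = 10*log10(1.365e10) = 101.4 dB

101.4 dB


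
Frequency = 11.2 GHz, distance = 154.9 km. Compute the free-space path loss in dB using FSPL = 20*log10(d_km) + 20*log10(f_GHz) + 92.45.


20*log10(154.9) = 43.8
20*log10(11.2) = 20.98
FSPL = 157.2 dB

157.2 dB


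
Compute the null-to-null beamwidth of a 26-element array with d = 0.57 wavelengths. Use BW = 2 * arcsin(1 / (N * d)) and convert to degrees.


1/(N*d) = 1/(26*0.57) = 0.067476
BW = 2*arcsin(0.067476) = 7.7 degrees

7.7 degrees


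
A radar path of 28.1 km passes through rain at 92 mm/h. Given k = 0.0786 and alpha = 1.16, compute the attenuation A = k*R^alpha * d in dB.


gamma = 0.0786 * 92^1.16 = 14.907898 dB/km
A = 14.907898 * 28.1 = 418.91 dB

418.91 dB


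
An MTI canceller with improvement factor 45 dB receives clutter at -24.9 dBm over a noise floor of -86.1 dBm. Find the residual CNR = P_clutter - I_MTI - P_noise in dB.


CNR = -24.9 - 45 - (-86.1) = 16.2 dB

16.2 dB


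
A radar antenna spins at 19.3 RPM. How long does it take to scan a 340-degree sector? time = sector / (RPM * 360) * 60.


t = 340 / (19.3 * 360) * 60 = 2.94 s

2.94 s


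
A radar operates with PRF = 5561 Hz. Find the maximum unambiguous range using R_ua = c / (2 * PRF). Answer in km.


R_ua = 3e8 / (2 * 5561) = 26973.6 m = 27.0 km

27.0 km


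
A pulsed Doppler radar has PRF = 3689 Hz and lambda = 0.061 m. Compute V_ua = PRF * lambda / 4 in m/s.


V_ua = 3689 * 0.061 / 4 = 56.3 m/s

56.3 m/s


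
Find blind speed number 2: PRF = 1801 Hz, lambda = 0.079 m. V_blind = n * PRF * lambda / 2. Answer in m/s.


V_blind = 2 * 1801 * 0.079 / 2 = 142.3 m/s

142.3 m/s


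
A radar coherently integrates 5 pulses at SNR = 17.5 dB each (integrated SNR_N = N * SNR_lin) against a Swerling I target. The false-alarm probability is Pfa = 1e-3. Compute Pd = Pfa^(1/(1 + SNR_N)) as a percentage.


SNR_lin = 10^(17.5/10) = 56.23413
SNR_N = 5 * 56.23413 = 281.17065
1/(1 + SNR_N) = 1/282.17065 = 0.003544
Pd = (1e-3)^0.003544 = 0.97582
Pd = 97.6%

97.6%


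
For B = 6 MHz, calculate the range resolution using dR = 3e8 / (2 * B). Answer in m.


dR = 3e8 / (2 * 6000000.0) = 25.0 m

25.0 m


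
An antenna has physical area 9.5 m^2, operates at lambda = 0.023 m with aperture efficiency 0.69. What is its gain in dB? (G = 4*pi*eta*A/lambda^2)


G_linear = 4*pi*0.69*9.5/0.023^2 = 155713.72
G_dB = 10*log10(155713.72) = 51.9 dB

51.9 dB


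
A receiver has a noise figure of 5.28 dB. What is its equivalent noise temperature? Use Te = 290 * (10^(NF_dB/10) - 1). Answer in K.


NF_lin = 10^(5.28/10) = 3.372873
Te = 290 * (3.372873 - 1) = 688.1 K

688.1 K


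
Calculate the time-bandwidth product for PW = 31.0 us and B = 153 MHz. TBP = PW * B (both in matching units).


TBP = 31.0 * 153 = 4743.0

4743.0


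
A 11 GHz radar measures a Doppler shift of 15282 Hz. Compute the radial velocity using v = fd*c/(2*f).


v = 15282 * 3e8 / (2 * 11000000000.0) = 208.4 m/s

208.4 m/s


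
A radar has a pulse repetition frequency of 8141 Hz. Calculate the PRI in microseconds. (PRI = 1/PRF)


PRI = 1/8141 = 0.000122835 s = 122.8 us

122.8 us


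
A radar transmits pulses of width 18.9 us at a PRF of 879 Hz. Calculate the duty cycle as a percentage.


DC = 18.9e-6 * 879 * 100 = 1.66%

1.66%


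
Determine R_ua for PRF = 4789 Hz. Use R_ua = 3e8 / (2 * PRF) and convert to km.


R_ua = 3e8 / (2 * 4789) = 31321.8 m = 31.3 km

31.3 km


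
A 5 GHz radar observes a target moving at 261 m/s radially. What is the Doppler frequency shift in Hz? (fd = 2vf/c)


fd = 2 * 261 * 5000000000.0 / 3e8 = 8700.0 Hz

8700.0 Hz


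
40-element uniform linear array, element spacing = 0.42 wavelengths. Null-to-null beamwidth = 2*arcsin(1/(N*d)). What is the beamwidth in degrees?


1/(N*d) = 1/(40*0.42) = 0.059524
BW = 2*arcsin(0.059524) = 6.8 degrees

6.8 degrees


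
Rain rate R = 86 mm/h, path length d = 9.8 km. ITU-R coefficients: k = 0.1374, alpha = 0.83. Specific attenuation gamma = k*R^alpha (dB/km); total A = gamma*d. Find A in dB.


gamma = 0.1374 * 86^0.83 = 5.541412 dB/km
A = 5.541412 * 9.8 = 54.31 dB

54.31 dB


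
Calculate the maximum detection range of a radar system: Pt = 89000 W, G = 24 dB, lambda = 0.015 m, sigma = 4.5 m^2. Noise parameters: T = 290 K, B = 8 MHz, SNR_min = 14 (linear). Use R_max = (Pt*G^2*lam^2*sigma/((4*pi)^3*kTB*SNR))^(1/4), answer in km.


G_lin = 10^(24/10) = 251.188643
R^4 = 89000 * 251.188643^2 * 0.015^2 * 4.5 / ((4*pi)^3 * 1.38e-23 * 290 * 8000000.0 * 14)
R^4 = 6.39235e15 m^4
R_max = (6.39235e15)^(1/4) = 8941.6 m = 8.9 km

8.9 km


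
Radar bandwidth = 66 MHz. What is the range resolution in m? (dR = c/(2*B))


dR = 3e8 / (2 * 66000000.0) = 2.27 m

2.27 m


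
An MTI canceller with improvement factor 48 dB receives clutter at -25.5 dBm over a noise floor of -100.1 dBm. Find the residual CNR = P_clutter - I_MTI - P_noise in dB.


CNR = -25.5 - 48 - (-100.1) = 26.6 dB

26.6 dB


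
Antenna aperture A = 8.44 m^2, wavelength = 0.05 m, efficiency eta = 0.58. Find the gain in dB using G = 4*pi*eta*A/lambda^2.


G_linear = 4*pi*0.58*8.44/0.05^2 = 24605.96
G_dB = 10*log10(24605.96) = 43.9 dB

43.9 dB


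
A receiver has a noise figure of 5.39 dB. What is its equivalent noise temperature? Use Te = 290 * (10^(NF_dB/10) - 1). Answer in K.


NF_lin = 10^(5.39/10) = 3.459394
Te = 290 * (3.459394 - 1) = 713.2 K

713.2 K


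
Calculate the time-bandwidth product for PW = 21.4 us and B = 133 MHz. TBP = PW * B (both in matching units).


TBP = 21.4 * 133 = 2846.2

2846.2


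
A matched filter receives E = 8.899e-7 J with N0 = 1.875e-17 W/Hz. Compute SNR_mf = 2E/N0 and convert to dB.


SNR_lin = 2 * 8.899e-7 / 1.875e-17 = 9.492e10
SNR_dB = 10*log10(9.492e10) = 109.8 dB

109.8 dB


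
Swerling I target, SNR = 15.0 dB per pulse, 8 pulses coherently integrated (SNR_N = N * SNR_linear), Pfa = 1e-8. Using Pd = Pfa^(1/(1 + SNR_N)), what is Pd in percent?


SNR_lin = 10^(15.0/10) = 31.62278
SNR_N = 8 * 31.62278 = 252.98224
1/(1 + SNR_N) = 1/253.98224 = 0.0039373
Pd = (1e-8)^0.0039373 = 0.93004
Pd = 93.0%

93.0%


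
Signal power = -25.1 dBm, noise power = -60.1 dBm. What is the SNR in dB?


SNR = -25.1 - (-60.1) = 35.0 dB

35.0 dB


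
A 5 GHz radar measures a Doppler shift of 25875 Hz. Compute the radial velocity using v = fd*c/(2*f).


v = 25875 * 3e8 / (2 * 5000000000.0) = 776.3 m/s

776.3 m/s


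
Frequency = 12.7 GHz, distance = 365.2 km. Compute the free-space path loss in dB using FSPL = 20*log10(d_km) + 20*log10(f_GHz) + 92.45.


20*log10(365.2) = 51.25
20*log10(12.7) = 22.08
FSPL = 165.8 dB

165.8 dB


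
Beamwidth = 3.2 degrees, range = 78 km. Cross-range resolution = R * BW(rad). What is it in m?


BW_rad = 0.055850536
CR = 78000 * 0.055850536 = 4356.3 m

4356.3 m


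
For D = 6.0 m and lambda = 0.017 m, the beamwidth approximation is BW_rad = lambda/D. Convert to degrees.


BW_rad = 0.017 / 6.0 = 0.002833
BW_deg = 0.16 degrees

0.16 degrees


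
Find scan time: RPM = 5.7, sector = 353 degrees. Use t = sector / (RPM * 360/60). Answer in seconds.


t = 353 / (5.7 * 360) * 60 = 10.32 s

10.32 s


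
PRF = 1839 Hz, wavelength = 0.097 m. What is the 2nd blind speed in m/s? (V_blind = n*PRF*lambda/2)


V_blind = 2 * 1839 * 0.097 / 2 = 178.4 m/s

178.4 m/s


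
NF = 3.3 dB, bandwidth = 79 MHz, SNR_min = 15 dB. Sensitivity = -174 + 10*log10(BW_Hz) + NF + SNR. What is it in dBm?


10*log10(79000000.0) = 78.98
S = -174 + 78.98 + 3.3 + 15 = -76.7 dBm

-76.7 dBm


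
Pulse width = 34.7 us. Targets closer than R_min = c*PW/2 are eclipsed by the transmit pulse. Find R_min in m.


R_min = 3e8 * 34.7e-6 / 2 = 5205.0 m

5205.0 m


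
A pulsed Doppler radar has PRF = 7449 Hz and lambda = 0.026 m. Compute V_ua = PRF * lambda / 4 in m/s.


V_ua = 7449 * 0.026 / 4 = 48.4 m/s

48.4 m/s


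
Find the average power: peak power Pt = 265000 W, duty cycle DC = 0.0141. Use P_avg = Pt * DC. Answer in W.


P_avg = 265000 * 0.0141 = 3736.5 W

3736.5 W


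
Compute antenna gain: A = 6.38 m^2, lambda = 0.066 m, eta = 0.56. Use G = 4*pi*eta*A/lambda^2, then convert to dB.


G_linear = 4*pi*0.56*6.38/0.066^2 = 10306.96
G_dB = 10*log10(10306.96) = 40.1 dB

40.1 dB


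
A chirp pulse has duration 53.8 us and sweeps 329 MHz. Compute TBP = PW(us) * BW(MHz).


TBP = 53.8 * 329 = 17700.2

17700.2


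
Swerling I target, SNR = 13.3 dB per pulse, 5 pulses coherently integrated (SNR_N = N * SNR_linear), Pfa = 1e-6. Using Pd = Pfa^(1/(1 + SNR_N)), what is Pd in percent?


SNR_lin = 10^(13.3/10) = 21.37962
SNR_N = 5 * 21.37962 = 106.8981
1/(1 + SNR_N) = 1/107.8981 = 0.009268
Pd = (1e-6)^0.009268 = 0.87982
Pd = 88.0%

88.0%


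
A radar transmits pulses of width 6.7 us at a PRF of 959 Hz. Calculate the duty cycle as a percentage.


DC = 6.7e-6 * 959 * 100 = 0.64%

0.64%


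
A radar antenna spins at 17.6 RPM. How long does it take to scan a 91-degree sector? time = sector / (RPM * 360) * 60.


t = 91 / (17.6 * 360) * 60 = 0.86 s

0.86 s


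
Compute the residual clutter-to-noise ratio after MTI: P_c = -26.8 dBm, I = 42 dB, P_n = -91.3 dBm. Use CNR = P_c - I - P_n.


CNR = -26.8 - 42 - (-91.3) = 22.5 dB

22.5 dB


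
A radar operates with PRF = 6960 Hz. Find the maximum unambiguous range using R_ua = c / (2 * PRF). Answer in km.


R_ua = 3e8 / (2 * 6960) = 21551.7 m = 21.6 km

21.6 km


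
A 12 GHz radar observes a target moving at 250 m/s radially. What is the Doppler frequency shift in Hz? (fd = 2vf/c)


fd = 2 * 250 * 12000000000.0 / 3e8 = 20000.0 Hz

20000.0 Hz


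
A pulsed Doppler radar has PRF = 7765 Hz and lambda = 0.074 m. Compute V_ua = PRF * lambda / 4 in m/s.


V_ua = 7765 * 0.074 / 4 = 143.7 m/s

143.7 m/s


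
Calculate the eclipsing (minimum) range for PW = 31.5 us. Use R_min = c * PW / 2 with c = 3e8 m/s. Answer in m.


R_min = 3e8 * 31.5e-6 / 2 = 4725.0 m

4725.0 m


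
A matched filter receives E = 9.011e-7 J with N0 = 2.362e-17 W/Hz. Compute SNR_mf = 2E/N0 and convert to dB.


SNR_lin = 2 * 9.011e-7 / 2.362e-17 = 7.63e10
SNR_dB = 10*log10(7.63e10) = 108.8 dB

108.8 dB


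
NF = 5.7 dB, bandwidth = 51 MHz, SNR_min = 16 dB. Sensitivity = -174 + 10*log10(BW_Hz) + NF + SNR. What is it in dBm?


10*log10(51000000.0) = 77.08
S = -174 + 77.08 + 5.7 + 16 = -75.2 dBm

-75.2 dBm


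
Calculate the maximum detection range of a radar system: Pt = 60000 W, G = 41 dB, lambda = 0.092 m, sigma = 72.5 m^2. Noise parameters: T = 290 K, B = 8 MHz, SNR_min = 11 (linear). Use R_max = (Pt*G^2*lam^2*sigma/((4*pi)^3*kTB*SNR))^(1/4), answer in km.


G_lin = 10^(41/10) = 12589.254118
R^4 = 60000 * 12589.254118^2 * 0.092^2 * 72.5 / ((4*pi)^3 * 1.38e-23 * 290 * 8000000.0 * 11)
R^4 = 8.34979e21 m^4
R_max = (8.34979e21)^(1/4) = 302286.6 m = 302.3 km

302.3 km


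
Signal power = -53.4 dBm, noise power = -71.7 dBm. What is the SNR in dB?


SNR = -53.4 - (-71.7) = 18.3 dB

18.3 dB


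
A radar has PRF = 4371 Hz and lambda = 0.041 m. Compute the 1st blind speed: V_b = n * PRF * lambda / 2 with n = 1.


V_blind = 1 * 4371 * 0.041 / 2 = 89.6 m/s

89.6 m/s


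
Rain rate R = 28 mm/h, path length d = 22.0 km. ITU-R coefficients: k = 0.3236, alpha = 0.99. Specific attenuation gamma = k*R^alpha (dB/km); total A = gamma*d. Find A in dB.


gamma = 0.3236 * 28^0.99 = 8.763851 dB/km
A = 8.763851 * 22.0 = 192.8 dB

192.8 dB


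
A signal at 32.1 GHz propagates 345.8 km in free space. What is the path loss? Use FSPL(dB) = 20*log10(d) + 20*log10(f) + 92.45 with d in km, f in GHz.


20*log10(345.8) = 50.78
20*log10(32.1) = 30.13
FSPL = 173.4 dB

173.4 dB


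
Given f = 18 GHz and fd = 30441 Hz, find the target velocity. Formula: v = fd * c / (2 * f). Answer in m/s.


v = 30441 * 3e8 / (2 * 18000000000.0) = 253.7 m/s

253.7 m/s


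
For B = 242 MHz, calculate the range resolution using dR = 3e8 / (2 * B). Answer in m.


dR = 3e8 / (2 * 242000000.0) = 0.62 m

0.62 m


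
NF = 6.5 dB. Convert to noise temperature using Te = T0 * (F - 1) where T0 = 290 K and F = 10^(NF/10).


NF_lin = 10^(6.5/10) = 4.466836
Te = 290 * (4.466836 - 1) = 1005.4 K

1005.4 K


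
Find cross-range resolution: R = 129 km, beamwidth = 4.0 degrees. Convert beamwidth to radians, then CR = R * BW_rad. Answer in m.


BW_rad = 0.06981317
CR = 129000 * 0.06981317 = 9005.9 m

9005.9 m


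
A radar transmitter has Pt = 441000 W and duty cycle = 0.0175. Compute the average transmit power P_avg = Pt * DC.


P_avg = 441000 * 0.0175 = 7717.5 W

7717.5 W


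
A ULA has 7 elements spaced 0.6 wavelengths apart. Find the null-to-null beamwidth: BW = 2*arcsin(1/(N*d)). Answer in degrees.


1/(N*d) = 1/(7*0.6) = 0.238095
BW = 2*arcsin(0.238095) = 27.5 degrees

27.5 degrees


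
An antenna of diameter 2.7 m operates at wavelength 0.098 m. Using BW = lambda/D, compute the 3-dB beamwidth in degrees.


BW_rad = 0.098 / 2.7 = 0.036296
BW_deg = 2.08 degrees

2.08 degrees


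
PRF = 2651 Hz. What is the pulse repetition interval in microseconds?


PRI = 1/2651 = 0.0003772161 s = 377.2 us

377.2 us


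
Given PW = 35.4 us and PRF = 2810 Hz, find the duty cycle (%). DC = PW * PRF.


DC = 35.4e-6 * 2810 * 100 = 9.95%

9.95%


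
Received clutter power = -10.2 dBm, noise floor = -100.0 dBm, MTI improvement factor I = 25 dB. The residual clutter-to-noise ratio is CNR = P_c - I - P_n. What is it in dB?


CNR = -10.2 - 25 - (-100.0) = 64.8 dB

64.8 dB


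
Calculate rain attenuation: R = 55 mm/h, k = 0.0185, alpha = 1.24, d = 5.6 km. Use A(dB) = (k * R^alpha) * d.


gamma = 0.0185 * 55^1.24 = 2.662082 dB/km
A = 2.662082 * 5.6 = 14.91 dB

14.91 dB


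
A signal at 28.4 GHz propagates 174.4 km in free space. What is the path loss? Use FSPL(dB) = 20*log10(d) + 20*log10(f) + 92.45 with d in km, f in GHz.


20*log10(174.4) = 44.83
20*log10(28.4) = 29.07
FSPL = 166.3 dB

166.3 dB


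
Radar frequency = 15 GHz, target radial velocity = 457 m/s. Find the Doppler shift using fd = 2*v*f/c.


fd = 2 * 457 * 15000000000.0 / 3e8 = 45700.0 Hz

45700.0 Hz


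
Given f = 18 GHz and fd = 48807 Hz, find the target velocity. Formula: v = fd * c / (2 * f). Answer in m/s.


v = 48807 * 3e8 / (2 * 18000000000.0) = 406.7 m/s

406.7 m/s


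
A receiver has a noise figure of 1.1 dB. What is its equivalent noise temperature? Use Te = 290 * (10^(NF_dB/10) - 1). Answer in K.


NF_lin = 10^(1.1/10) = 1.28825
Te = 290 * (1.28825 - 1) = 83.6 K

83.6 K


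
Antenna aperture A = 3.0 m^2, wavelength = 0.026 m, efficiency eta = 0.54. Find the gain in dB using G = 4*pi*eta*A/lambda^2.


G_linear = 4*pi*0.54*3.0/0.026^2 = 30114.68
G_dB = 10*log10(30114.68) = 44.8 dB

44.8 dB


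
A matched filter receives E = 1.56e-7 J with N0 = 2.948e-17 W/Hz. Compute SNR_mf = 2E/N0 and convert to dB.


SNR_lin = 2 * 1.56e-7 / 2.948e-17 = 1.058e10
SNR_dB = 10*log10(1.058e10) = 100.2 dB

100.2 dB


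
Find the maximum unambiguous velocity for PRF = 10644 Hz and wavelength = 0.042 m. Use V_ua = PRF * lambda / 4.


V_ua = 10644 * 0.042 / 4 = 111.8 m/s

111.8 m/s


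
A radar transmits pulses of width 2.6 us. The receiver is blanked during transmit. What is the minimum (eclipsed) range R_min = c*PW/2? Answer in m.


R_min = 3e8 * 2.6e-6 / 2 = 390.0 m

390.0 m


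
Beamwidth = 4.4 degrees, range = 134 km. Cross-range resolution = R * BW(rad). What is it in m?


BW_rad = 0.076794487
CR = 134000 * 0.076794487 = 10290.5 m

10290.5 m


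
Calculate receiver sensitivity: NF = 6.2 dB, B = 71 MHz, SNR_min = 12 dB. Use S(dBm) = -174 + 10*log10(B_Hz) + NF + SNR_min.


10*log10(71000000.0) = 78.51
S = -174 + 78.51 + 6.2 + 12 = -77.3 dBm

-77.3 dBm


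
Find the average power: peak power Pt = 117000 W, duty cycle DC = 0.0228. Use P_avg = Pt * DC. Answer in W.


P_avg = 117000 * 0.0228 = 2667.6 W

2667.6 W


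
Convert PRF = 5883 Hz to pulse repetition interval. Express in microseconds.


PRI = 1/5883 = 0.0001699813 s = 170.0 us

170.0 us


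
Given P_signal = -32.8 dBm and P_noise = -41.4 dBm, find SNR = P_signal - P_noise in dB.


SNR = -32.8 - (-41.4) = 8.6 dB

8.6 dB


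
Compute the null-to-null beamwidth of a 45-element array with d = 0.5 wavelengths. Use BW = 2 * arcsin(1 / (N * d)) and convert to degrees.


1/(N*d) = 1/(45*0.5) = 0.044444
BW = 2*arcsin(0.044444) = 5.1 degrees

5.1 degrees


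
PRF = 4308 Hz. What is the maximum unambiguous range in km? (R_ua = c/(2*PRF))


R_ua = 3e8 / (2 * 4308) = 34818.9 m = 34.8 km

34.8 km


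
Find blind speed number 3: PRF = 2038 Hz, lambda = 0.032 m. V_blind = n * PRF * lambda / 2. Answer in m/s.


V_blind = 3 * 2038 * 0.032 / 2 = 97.8 m/s

97.8 m/s


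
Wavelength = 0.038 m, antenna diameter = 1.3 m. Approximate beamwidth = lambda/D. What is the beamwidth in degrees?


BW_rad = 0.038 / 1.3 = 0.029231
BW_deg = 1.67 degrees

1.67 degrees


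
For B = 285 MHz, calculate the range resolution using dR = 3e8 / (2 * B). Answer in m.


dR = 3e8 / (2 * 285000000.0) = 0.53 m

0.53 m


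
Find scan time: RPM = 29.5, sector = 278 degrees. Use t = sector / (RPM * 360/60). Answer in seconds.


t = 278 / (29.5 * 360) * 60 = 1.57 s

1.57 s


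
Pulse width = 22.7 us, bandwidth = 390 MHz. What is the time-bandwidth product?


TBP = 22.7 * 390 = 8853.0

8853.0


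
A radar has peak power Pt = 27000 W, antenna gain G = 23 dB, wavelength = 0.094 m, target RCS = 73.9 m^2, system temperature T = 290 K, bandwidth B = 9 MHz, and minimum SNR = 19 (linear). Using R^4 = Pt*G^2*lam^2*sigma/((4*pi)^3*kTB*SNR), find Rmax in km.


G_lin = 10^(23/10) = 199.526231
R^4 = 27000 * 199.526231^2 * 0.094^2 * 73.9 / ((4*pi)^3 * 1.38e-23 * 290 * 9000000.0 * 19)
R^4 = 5.16846e17 m^4
R_max = (5.16846e17)^(1/4) = 26812.7 m = 26.8 km

26.8 km


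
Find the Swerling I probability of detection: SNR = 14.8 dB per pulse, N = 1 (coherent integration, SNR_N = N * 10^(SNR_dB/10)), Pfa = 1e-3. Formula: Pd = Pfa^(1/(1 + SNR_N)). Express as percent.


SNR_lin = 10^(14.8/10) = 30.19952
SNR_N = 1 * 30.19952 = 30.19952
1/(1 + SNR_N) = 1/31.19952 = 0.0320518
Pd = (1e-3)^0.0320518 = 0.80139
Pd = 80.1%

80.1%


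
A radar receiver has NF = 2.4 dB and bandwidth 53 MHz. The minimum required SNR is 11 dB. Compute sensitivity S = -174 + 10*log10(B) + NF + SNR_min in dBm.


10*log10(53000000.0) = 77.24
S = -174 + 77.24 + 2.4 + 11 = -83.4 dBm

-83.4 dBm


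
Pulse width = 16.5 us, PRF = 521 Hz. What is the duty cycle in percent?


DC = 16.5e-6 * 521 * 100 = 0.86%

0.86%


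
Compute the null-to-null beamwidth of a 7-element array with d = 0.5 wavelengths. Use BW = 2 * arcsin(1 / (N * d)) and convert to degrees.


1/(N*d) = 1/(7*0.5) = 0.285714
BW = 2*arcsin(0.285714) = 33.2 degrees

33.2 degrees


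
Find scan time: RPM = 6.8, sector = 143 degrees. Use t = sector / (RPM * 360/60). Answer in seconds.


t = 143 / (6.8 * 360) * 60 = 3.5 s

3.5 s


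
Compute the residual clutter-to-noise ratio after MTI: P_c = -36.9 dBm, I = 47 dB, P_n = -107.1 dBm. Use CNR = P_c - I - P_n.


CNR = -36.9 - 47 - (-107.1) = 23.2 dB

23.2 dB


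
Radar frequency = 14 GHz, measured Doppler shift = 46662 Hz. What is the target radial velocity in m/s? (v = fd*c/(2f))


v = 46662 * 3e8 / (2 * 14000000000.0) = 500.0 m/s

500.0 m/s


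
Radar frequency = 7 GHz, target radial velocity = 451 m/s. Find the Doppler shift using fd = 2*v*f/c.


fd = 2 * 451 * 7000000000.0 / 3e8 = 21046.7 Hz

21046.7 Hz


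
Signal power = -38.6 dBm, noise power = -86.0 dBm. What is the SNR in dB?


SNR = -38.6 - (-86.0) = 47.4 dB

47.4 dB


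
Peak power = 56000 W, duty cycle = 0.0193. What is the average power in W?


P_avg = 56000 * 0.0193 = 1080.8 W

1080.8 W


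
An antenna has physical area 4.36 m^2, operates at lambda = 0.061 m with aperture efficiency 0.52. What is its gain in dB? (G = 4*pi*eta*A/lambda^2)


G_linear = 4*pi*0.52*4.36/0.061^2 = 7656.67
G_dB = 10*log10(7656.67) = 38.8 dB

38.8 dB


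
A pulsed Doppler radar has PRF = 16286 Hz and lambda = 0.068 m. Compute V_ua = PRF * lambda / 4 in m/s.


V_ua = 16286 * 0.068 / 4 = 276.9 m/s

276.9 m/s


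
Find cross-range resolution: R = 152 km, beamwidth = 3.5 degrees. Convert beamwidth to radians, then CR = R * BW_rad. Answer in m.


BW_rad = 0.061086524
CR = 152000 * 0.061086524 = 9285.2 m

9285.2 m


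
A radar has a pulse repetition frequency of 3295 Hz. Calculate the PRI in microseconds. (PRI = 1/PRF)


PRI = 1/3295 = 0.0003034901 s = 303.5 us

303.5 us


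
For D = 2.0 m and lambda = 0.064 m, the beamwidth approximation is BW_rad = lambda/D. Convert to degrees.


BW_rad = 0.064 / 2.0 = 0.032
BW_deg = 1.83 degrees

1.83 degrees


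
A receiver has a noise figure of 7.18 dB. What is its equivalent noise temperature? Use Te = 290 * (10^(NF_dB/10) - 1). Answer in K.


NF_lin = 10^(7.18/10) = 5.223962
Te = 290 * (5.223962 - 1) = 1224.9 K

1224.9 K


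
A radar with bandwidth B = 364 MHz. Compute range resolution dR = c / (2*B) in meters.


dR = 3e8 / (2 * 364000000.0) = 0.41 m

0.41 m


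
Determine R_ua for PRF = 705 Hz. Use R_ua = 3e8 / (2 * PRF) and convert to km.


R_ua = 3e8 / (2 * 705) = 212766.0 m = 212.8 km

212.8 km
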